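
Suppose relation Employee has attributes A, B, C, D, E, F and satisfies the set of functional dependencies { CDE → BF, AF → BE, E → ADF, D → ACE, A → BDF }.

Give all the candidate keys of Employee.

(A); (D); (E)

{A}⁺: A→BDF adds B, D, F; AF→BE adds E; D→ACE adds C → {A, B, C, D, E, F}.
{D}⁺: D→ACE adds A, C, E; A→BDF adds B, F → {A, B, C, D, E, F}.
{E}⁺: E→ADF adds A, D, F; D→ACE adds C; A→BDF adds B → {A, B, C, D, E, F}.
Any other superkey contains one of these as a subset, so there are no further candidate keys.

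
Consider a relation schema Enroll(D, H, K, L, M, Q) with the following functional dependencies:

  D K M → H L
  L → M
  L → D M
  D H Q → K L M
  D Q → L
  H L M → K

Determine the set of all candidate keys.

DHQ, DKQ, HLQ, KLQ

{D, H, Q}⁺: DHQ→KLM adds K, L, M → {D, H, K, L, M, Q}. Minimal: {H, Q}⁺ = {H, Q}; {D, Q}⁺ = {D, L, M, Q}; {D, H}⁺ = {D, H} — none reach the full schema.
{D, K, Q}⁺: DQ→L adds L; L→M adds M; DKM→HL adds H → {D, H, K, L, M, Q}. Minimal: {K, Q}⁺ = {K, Q}; {D, Q}⁺ = {D, L, M, Q}; {D, K}⁺ = {D, K} — none reach the full schema.
{H, L, Q}⁺: L→M adds M; L→DM adds D; DHQ→KLM adds K → {D, H, K, L, M, Q}. Minimal: {L, Q}⁺ = {D, L, M, Q}; {H, Q}⁺ = {H, Q}; {H, L}⁺ = {D, H, K, L, M} — none reach the full schema.
{K, L, Q}⁺: L→M adds M; L→DM adds D; DKM→HL adds H → {D, H, K, L, M, Q}. Minimal: {L, Q}⁺ = {D, L, M, Q}; {K, Q}⁺ = {K, Q}; {K, L}⁺ = {D, H, K, L, M} — none reach the full schema.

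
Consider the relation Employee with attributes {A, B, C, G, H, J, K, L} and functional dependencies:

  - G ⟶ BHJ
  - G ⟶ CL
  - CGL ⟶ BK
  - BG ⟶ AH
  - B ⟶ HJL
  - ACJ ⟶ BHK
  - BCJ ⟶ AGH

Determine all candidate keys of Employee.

{G}⁺: G→BHJ adds B, H, J; G→CL adds C, L; CGL→BK adds K; BG→AH adds A → {A, B, C, G, H, J, K, L}.
{B, C}⁺: B→HJL adds H, J, L; BCJ→AGH adds A, G; CGL→BK adds K → {A, B, C, G, H, J, K, L}. Minimal: {C}⁺ = {C}; {B}⁺ = {B, H, J, L} — none reach the full schema.
{A, C, J}⁺: ACJ→BHK adds B, H, K; BCJ→AGH adds G; G→CL adds L → {A, B, C, G, H, J, K, L}. Minimal: {C, J}⁺ = {C, J}; {A, J}⁺ = {A, J}; {A, C}⁺ = {A, C} — none reach the full schema.

{G}; {B, C}; {A, C, J}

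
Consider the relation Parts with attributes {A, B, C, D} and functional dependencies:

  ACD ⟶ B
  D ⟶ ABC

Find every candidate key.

{D}

Attribute D never appears on the right-hand side of any dependency, so D must belong to every candidate key.
{D}⁺ = {A, B, C, D}, which is all of the schema, so {D} is the only candidate key.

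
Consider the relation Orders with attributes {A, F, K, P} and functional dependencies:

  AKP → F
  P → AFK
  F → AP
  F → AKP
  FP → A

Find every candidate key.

{F}, {P}

{F}⁺: F→AP adds A, P; F→AKP adds K → {A, F, K, P}.
{P}⁺: P→AFK adds A, F, K → {A, F, K, P}.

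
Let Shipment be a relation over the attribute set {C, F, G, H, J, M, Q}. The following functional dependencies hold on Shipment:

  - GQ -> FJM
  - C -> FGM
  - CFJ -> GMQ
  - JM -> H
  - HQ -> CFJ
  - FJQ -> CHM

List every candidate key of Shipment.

{C, J}⁺: C→FGM adds F, G, M; CFJ→GMQ adds Q; JM→H adds H → {C, F, G, H, J, M, Q}. Minimal: {J}⁺ = {J}; {C}⁺ = {C, F, G, M} — none reach the full schema.
{C, Q}⁺: C→FGM adds F, G, M; GQ→FJM adds J; JM→H adds H → {C, F, G, H, J, M, Q}. Minimal: {Q}⁺ = {Q}; {C}⁺ = {C, F, G, M} — none reach the full schema.
{G, Q}⁺: GQ→FJM adds F, J, M; JM→H adds H; HQ→CFJ adds C → {C, F, G, H, J, M, Q}. Minimal: {Q}⁺ = {Q}; {G}⁺ = {G} — none reach the full schema.
{H, Q}⁺: HQ→CFJ adds C, F, J; FJQ→CHM adds M; C→FGM adds G → {C, F, G, H, J, M, Q}. Minimal: {Q}⁺ = {Q}; {H}⁺ = {H} — none reach the full schema.
{F, J, Q}⁺: FJQ→CHM adds C, H, M; C→FGM adds G → {C, F, G, H, J, M, Q}. Minimal: {J, Q}⁺ = {J, Q}; {F, Q}⁺ = {F, Q}; {F, J}⁺ = {F, J} — none reach the full schema.
{J, M, Q}⁺: JM→H adds H; HQ→CFJ adds C, F; C→FGM adds G → {C, F, G, H, J, M, Q}. Minimal: {M, Q}⁺ = {M, Q}; {J, Q}⁺ = {J, Q}; {J, M}⁺ = {H, J, M} — none reach the full schema.
Any other superkey contains one of these as a subset, so there are no further candidate keys.

(C, J), (C, Q), (G, Q), (H, Q), (F, J, Q), (J, M, Q)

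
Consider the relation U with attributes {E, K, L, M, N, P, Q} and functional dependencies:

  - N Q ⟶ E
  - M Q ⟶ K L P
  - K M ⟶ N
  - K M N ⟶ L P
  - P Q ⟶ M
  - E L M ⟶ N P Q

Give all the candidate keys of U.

{M, Q}⁺: MQ→KLP adds K, L, P; KM→N adds N; NQ→E adds E → {E, K, L, M, N, P, Q}.
{P, Q}⁺: PQ→M adds M; MQ→KLP adds K, L; KM→N adds N; NQ→E adds E → {E, K, L, M, N, P, Q}.
{E, K, M}⁺: KM→N adds N; KMN→LP adds L, P; ELM→NPQ adds Q → {E, K, L, M, N, P, Q}.
{E, L, M}⁺: ELM→NPQ adds N, P, Q; MQ→KLP adds K → {E, K, L, M, N, P, Q}.

(M, Q); (P, Q); (E, K, M); (E, L, M)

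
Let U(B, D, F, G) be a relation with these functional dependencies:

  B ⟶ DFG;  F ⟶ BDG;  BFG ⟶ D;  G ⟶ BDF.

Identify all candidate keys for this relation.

(B), (F), (G)

{B}⁺: B→DFG adds D, F, G → {B, D, F, G}.
{F}⁺: F→BDG adds B, D, G → {B, D, F, G}.
{G}⁺: G→BDF adds B, D, F → {B, D, F, G}.
Any other superkey contains one of these as a subset, so there are no further candidate keys.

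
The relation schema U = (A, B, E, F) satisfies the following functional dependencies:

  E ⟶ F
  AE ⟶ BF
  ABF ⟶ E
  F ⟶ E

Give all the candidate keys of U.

Attribute A never appears on the right-hand side of any dependency, so A must belong to every candidate key.
{A}⁺ = {A}, which is not all of the schema, so we must add further attributes.
{A, E}⁺: E→F adds F; AE→BF adds B → {A, B, E, F}. Minimal: {E}⁺ = {E, F}; {A}⁺ = {A} — none reach the full schema.
{A, F}⁺: F→E adds E; AE→BF adds B → {A, B, E, F}. Minimal: {F}⁺ = {E, F}; {A}⁺ = {A} — none reach the full schema.

{A, E}; {A, F}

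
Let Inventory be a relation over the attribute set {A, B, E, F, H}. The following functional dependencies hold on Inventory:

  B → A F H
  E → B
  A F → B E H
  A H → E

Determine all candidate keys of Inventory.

{B}⁺: B→AFH adds A, F, H; AF→BEH adds E → {A, B, E, F, H}.
{E}⁺: E→B adds B; B→AFH adds A, F, H → {A, B, E, F, H}.
{A, F}⁺: AF→BEH adds B, E, H → {A, B, E, F, H}.
{A, H}⁺: AH→E adds E; E→B adds B; B→AFH adds F → {A, B, E, F, H}.

{B}, {E}, {A, F}, {A, H}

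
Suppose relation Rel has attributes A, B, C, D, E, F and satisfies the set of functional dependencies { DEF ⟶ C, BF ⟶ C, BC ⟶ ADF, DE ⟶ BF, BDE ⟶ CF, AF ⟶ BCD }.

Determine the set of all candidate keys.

(D, E), (A, E, F), (B, C, E), (B, E, F)

Attribute E never appears on the right-hand side of any dependency, so E must belong to every candidate key.
{E}⁺ = {E}, which is not all of the schema, so we must add further attributes.
{D, E}⁺: DE→BF adds B, F; BDE→CF adds C; BC→ADF adds A → {A, B, C, D, E, F}. Minimal: {E}⁺ = {E}; {D}⁺ = {D} — none reach the full schema.
{A, E, F}⁺: AF→BCD adds B, C, D → {A, B, C, D, E, F}. Minimal: {E, F}⁺ = {E, F}; {A, F}⁺ = {A, B, C, D, F}; {A, E}⁺ = {A, E} — none reach the full schema.
{B, C, E}⁺: BC→ADF adds A, D, F → {A, B, C, D, E, F}. Minimal: {C, E}⁺ = {C, E}; {B, E}⁺ = {B, E}; {B, C}⁺ = {A, B, C, D, F} — none reach the full schema.
{B, E, F}⁺: BF→C adds C; BC→ADF adds A, D → {A, B, C, D, E, F}. Minimal: {E, F}⁺ = {E, F}; {B, F}⁺ = {A, B, C, D, F}; {B, E}⁺ = {B, E} — none reach the full schema.
Any other superkey contains one of these as a subset, so there are no further candidate keys.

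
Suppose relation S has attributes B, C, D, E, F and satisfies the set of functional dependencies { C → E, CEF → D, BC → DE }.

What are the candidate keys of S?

BCF

Attributes B, C, F never appear on any right-hand side, so every candidate key must contain {B, C, F}.
{B, C, F}⁺ = {B, C, D, E, F}, which is all of the schema, so {B, C, F} is the only candidate key.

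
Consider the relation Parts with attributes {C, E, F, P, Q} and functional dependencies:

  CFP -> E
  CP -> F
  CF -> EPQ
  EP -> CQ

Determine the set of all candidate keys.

{C, F}, {C, P}, {E, P}

{C, F}⁺: CF→EPQ adds E, P, Q → {C, E, F, P, Q}.
{C, P}⁺: CP→F adds F; CF→EPQ adds E, Q → {C, E, F, P, Q}.
{E, P}⁺: EP→CQ adds C, Q; CP→F adds F → {C, E, F, P, Q}.
Any other superkey contains one of these as a subset, so there are no further candidate keys.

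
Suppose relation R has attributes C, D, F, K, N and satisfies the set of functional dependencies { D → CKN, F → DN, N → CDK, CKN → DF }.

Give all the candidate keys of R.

{D}, {F}, {N}

{D}⁺: D→CKN adds C, K, N; CKN→DF adds F → {C, D, F, K, N}.
{F}⁺: F→DN adds D, N; N→CDK adds C, K → {C, D, F, K, N}.
{N}⁺: N→CDK adds C, D, K; CKN→DF adds F → {C, D, F, K, N}.
Any other superkey contains one of these as a subset, so there are no further candidate keys.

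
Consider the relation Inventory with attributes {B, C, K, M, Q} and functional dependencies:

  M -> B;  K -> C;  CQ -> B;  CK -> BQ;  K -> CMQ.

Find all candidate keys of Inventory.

{K}⁺: K→C adds C; CK→BQ adds B, Q; K→CMQ adds M → {B, C, K, M, Q}.

{K}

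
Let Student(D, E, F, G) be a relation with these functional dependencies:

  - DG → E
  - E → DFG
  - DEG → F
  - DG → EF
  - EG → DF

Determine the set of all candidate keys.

{E}⁺: E→DFG adds D, F, G → {D, E, F, G}.
{D, G}⁺: DG→E adds E; E→DFG adds F → {D, E, F, G}. Minimal: {G}⁺ = {G}; {D}⁺ = {D} — none reach the full schema.

(E), (D, G)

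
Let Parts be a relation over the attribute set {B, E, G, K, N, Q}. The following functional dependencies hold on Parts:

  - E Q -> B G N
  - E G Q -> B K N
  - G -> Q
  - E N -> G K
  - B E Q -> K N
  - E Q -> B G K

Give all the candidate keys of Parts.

Attribute E never appears on the right-hand side of any dependency, so E must belong to every candidate key.
{E}⁺ = {E}, which is not all of the schema, so we must add further attributes.
{E, G}⁺: G→Q adds Q; EQ→BGK adds B, K; EQ→BGN adds N → {B, E, G, K, N, Q}. Minimal: {G}⁺ = {G, Q}; {E}⁺ = {E} — none reach the full schema.
{E, N}⁺: EN→GK adds G, K; G→Q adds Q; EQ→BGK adds B → {B, E, G, K, N, Q}. Minimal: {N}⁺ = {N}; {E}⁺ = {E} — none reach the full schema.
{E, Q}⁺: EQ→BGN adds B, G, N; EGQ→BKN adds K → {B, E, G, K, N, Q}. Minimal: {Q}⁺ = {Q}; {E}⁺ = {E} — none reach the full schema.
Any other superkey contains one of these as a subset, so there are no further candidate keys.

EG, EN, EQ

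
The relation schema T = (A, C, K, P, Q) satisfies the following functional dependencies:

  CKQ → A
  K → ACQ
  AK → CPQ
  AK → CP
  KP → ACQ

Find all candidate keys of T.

K

Attribute K never appears on the right-hand side of any dependency, so K must belong to every candidate key.
{K}⁺ = {A, C, K, P, Q}, which is all of the schema, so {K} is the only candidate key.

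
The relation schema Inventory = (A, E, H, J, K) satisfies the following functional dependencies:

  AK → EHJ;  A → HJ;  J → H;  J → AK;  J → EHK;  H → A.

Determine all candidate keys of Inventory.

{A}, {H}, {J}

{A}⁺: A→HJ adds H, J; J→AK adds K; J→EHK adds E → {A, E, H, J, K}.
{H}⁺: H→A adds A; A→HJ adds J; J→AK adds K; J→EHK adds E → {A, E, H, J, K}.
{J}⁺: J→H adds H; J→AK adds A, K; J→EHK adds E → {A, E, H, J, K}.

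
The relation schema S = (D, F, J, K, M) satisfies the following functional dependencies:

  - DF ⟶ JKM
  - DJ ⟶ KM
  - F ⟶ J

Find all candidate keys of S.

Attributes D, F never appear on any right-hand side, so every candidate key must contain {D, F}.
{D, F}⁺ = {D, F, J, K, M}, which is all of the schema, so {D, F} is the only candidate key.

(D, F)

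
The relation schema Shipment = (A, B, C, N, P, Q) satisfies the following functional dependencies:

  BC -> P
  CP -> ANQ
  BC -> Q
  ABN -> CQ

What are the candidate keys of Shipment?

BC; ABN

{B, C}⁺: BC→P adds P; CP→ANQ adds A, N, Q → {A, B, C, N, P, Q}. Minimal: {C}⁺ = {C}; {B}⁺ = {B} — none reach the full schema.
{A, B, N}⁺: ABN→CQ adds C, Q; BC→P adds P → {A, B, C, N, P, Q}. Minimal: {B, N}⁺ = {B, N}; {A, N}⁺ = {A, N}; {A, B}⁺ = {A, B} — none reach the full schema.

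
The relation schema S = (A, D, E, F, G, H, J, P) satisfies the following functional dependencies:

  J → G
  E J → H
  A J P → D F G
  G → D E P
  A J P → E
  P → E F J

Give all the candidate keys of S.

(A, G); (A, J); (A, P)

Attribute A never appears on the right-hand side of any dependency, so A must belong to every candidate key.
{A}⁺ = {A}, which is not all of the schema, so we must add further attributes.
{A, G}⁺: G→DEP adds D, E, P; P→EFJ adds F, J; EJ→H adds H → {A, D, E, F, G, H, J, P}. Minimal: {G}⁺ = {D, E, F, G, H, J, P}; {A}⁺ = {A} — none reach the full schema.
{A, J}⁺: J→G adds G; G→DEP adds D, E, P; P→EFJ adds F; EJ→H adds H → {A, D, E, F, G, H, J, P}. Minimal: {J}⁺ = {D, E, F, G, H, J, P}; {A}⁺ = {A} — none reach the full schema.
{A, P}⁺: P→EFJ adds E, F, J; J→G adds G; EJ→H adds H; AJP→DFG adds D → {A, D, E, F, G, H, J, P}. Minimal: {P}⁺ = {D, E, F, G, H, J, P}; {A}⁺ = {A} — none reach the full schema.
Any other superkey contains one of these as a subset, so there are no further candidate keys.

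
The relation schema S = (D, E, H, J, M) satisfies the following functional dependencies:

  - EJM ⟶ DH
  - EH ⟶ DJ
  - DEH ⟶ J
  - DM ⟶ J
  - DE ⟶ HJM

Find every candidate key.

{D, E}, {E, H}, {E, J, M}

Attribute E never appears on the right-hand side of any dependency, so E must belong to every candidate key.
{E}⁺ = {E}, which is not all of the schema, so we must add further attributes.
{D, E}⁺: DE→HJM adds H, J, M → {D, E, H, J, M}. Minimal: {E}⁺ = {E}; {D}⁺ = {D} — none reach the full schema.
{E, H}⁺: EH→DJ adds D, J; DE→HJM adds M → {D, E, H, J, M}. Minimal: {H}⁺ = {H}; {E}⁺ = {E} — none reach the full schema.
{E, J, M}⁺: EJM→DH adds D, H → {D, E, H, J, M}. Minimal: {J, M}⁺ = {J, M}; {E, M}⁺ = {E, M}; {E, J}⁺ = {E, J} — none reach the full schema.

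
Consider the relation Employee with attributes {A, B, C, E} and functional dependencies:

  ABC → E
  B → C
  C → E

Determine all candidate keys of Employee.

Attributes A, B never appear on any right-hand side, so every candidate key must contain {A, B}.
{A, B}⁺ = {A, B, C, E}, which is all of the schema, so {A, B} is the only candidate key.

(A, B)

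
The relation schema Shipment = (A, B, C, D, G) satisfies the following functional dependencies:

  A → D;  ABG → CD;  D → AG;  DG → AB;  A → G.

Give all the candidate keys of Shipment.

{A}⁺: A→D adds D; D→AG adds G; DG→AB adds B; ABG→CD adds C → {A, B, C, D, G}.
{D}⁺: D→AG adds A, G; DG→AB adds B; ABG→CD adds C → {A, B, C, D, G}.
Any other superkey contains one of these as a subset, so there are no further candidate keys.

{A}; {D}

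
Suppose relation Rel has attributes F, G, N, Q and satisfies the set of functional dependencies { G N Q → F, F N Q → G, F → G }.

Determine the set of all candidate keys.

FNQ; GNQ

Attributes N, Q never appear on any right-hand side, so every candidate key must contain {N, Q}.
{N, Q}⁺ = {N, Q}, which is not all of the schema, so we must add further attributes.
{F, N, Q}⁺: FNQ→G adds G → {F, G, N, Q}. Minimal: {N, Q}⁺ = {N, Q}; {F, Q}⁺ = {F, G, Q}; {F, N}⁺ = {F, G, N} — none reach the full schema.
{G, N, Q}⁺: GNQ→F adds F → {F, G, N, Q}. Minimal: {N, Q}⁺ = {N, Q}; {G, Q}⁺ = {G, Q}; {G, N}⁺ = {G, N} — none reach the full schema.
Any other superkey contains one of these as a subset, so there are no further candidate keys.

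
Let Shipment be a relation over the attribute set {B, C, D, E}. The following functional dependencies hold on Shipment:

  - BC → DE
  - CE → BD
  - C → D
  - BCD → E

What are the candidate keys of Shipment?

Attribute C never appears on the right-hand side of any dependency, so C must belong to every candidate key.
{C}⁺ = {C, D}, which is not all of the schema, so we must add further attributes.
{B, C}⁺: BC→DE adds D, E → {B, C, D, E}. Minimal: {C}⁺ = {C, D}; {B}⁺ = {B} — none reach the full schema.
{C, E}⁺: CE→BD adds B, D → {B, C, D, E}. Minimal: {E}⁺ = {E}; {C}⁺ = {C, D} — none reach the full schema.
Any other superkey contains one of these as a subset, so there are no further candidate keys.

{B, C}, {C, E}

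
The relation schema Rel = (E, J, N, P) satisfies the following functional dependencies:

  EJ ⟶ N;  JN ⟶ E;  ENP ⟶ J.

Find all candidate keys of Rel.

(E, J, P), (E, N, P), (J, N, P)

Attribute P never appears on the right-hand side of any dependency, so P must belong to every candidate key.
{P}⁺ = {P}, which is not all of the schema, so we must add further attributes.
{E, J, P}⁺: EJ→N adds N → {E, J, N, P}. Minimal: {J, P}⁺ = {J, P}; {E, P}⁺ = {E, P}; {E, J}⁺ = {E, J, N} — none reach the full schema.
{E, N, P}⁺: ENP→J adds J → {E, J, N, P}. Minimal: {N, P}⁺ = {N, P}; {E, P}⁺ = {E, P}; {E, N}⁺ = {E, N} — none reach the full schema.
{J, N, P}⁺: JN→E adds E → {E, J, N, P}. Minimal: {N, P}⁺ = {N, P}; {J, P}⁺ = {J, P}; {J, N}⁺ = {E, J, N} — none reach the full schema.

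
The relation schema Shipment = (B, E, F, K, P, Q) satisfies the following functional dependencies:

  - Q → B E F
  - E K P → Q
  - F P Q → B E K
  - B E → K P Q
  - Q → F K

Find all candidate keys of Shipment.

{Q}, {B, E}, {E, K, P}

{Q}⁺: Q→BEF adds B, E, F; BE→KPQ adds K, P → {B, E, F, K, P, Q}.
{B, E}⁺: BE→KPQ adds K, P, Q; Q→FK adds F → {B, E, F, K, P, Q}. Minimal: {E}⁺ = {E}; {B}⁺ = {B} — none reach the full schema.
{E, K, P}⁺: EKP→Q adds Q; Q→FK adds F; Q→BEF adds B → {B, E, F, K, P, Q}. Minimal: {K, P}⁺ = {K, P}; {E, P}⁺ = {E, P}; {E, K}⁺ = {E, K} — none reach the full schema.
Any other superkey contains one of these as a subset, so there are no further candidate keys.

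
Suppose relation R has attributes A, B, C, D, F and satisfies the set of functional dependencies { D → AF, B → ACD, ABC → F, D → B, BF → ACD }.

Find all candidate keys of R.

{B}; {D}

{B}⁺: B→ACD adds A, C, D; ABC→F adds F → {A, B, C, D, F}.
{D}⁺: D→AF adds A, F; D→B adds B; BF→ACD adds C → {A, B, C, D, F}.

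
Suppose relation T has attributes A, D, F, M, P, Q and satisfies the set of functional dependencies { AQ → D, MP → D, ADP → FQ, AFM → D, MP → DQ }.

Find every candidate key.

Attributes A, M, P never appear on any right-hand side, so every candidate key must contain {A, M, P}.
{A, M, P}⁺ = {A, D, F, M, P, Q}, which is all of the schema, so {A, M, P} is the only candidate key.

(A, M, P)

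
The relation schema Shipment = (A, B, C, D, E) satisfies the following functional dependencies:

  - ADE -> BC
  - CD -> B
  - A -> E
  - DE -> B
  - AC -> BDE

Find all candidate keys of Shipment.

{A, C}; {A, D}

Attribute A never appears on the right-hand side of any dependency, so A must belong to every candidate key.
{A}⁺ = {A, E}, which is not all of the schema, so we must add further attributes.
{A, C}⁺: A→E adds E; AC→BDE adds B, D → {A, B, C, D, E}. Minimal: {C}⁺ = {C}; {A}⁺ = {A, E} — none reach the full schema.
{A, D}⁺: A→E adds E; DE→B adds B; ADE→BC adds C → {A, B, C, D, E}. Minimal: {D}⁺ = {D}; {A}⁺ = {A, E} — none reach the full schema.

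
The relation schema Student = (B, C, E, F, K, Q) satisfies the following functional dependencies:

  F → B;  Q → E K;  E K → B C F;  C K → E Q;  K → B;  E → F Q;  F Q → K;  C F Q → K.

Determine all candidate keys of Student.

E; Q; CK

{E}⁺: E→FQ adds F, Q; FQ→K adds K; F→B adds B; EK→BCF adds C → {B, C, E, F, K, Q}.
{Q}⁺: Q→EK adds E, K; EK→BCF adds B, C, F → {B, C, E, F, K, Q}.
{C, K}⁺: CK→EQ adds E, Q; K→B adds B; E→FQ adds F → {B, C, E, F, K, Q}. Minimal: {K}⁺ = {B, K}; {C}⁺ = {C} — none reach the full schema.
Any other superkey contains one of these as a subset, so there are no further candidate keys.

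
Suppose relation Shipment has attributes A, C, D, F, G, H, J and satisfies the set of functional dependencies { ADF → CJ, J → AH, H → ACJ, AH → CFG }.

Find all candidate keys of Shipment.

{D, H}; {D, J}; {A, D, F}

Attribute D never appears on the right-hand side of any dependency, so D must belong to every candidate key.
{D}⁺ = {D}, which is not all of the schema, so we must add further attributes.
{D, H}⁺: H→ACJ adds A, C, J; AH→CFG adds F, G → {A, C, D, F, G, H, J}.
{D, J}⁺: J→AH adds A, H; H→ACJ adds C; AH→CFG adds F, G → {A, C, D, F, G, H, J}.
{A, D, F}⁺: ADF→CJ adds C, J; J→AH adds H; AH→CFG adds G → {A, C, D, F, G, H, J}.
Any other superkey contains one of these as a subset, so there are no further candidate keys.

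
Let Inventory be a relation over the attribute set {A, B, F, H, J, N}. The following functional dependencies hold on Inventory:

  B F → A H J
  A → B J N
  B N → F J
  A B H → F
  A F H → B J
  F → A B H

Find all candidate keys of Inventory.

{A}⁺: A→BJN adds B, J, N; BN→FJ adds F; F→ABH adds H → {A, B, F, H, J, N}.
{F}⁺: F→ABH adds A, B, H; BF→AHJ adds J; A→BJN adds N → {A, B, F, H, J, N}.
{B, N}⁺: BN→FJ adds F, J; F→ABH adds A, H → {A, B, F, H, J, N}. Minimal: {N}⁺ = {N}; {B}⁺ = {B} — none reach the full schema.

A, F, BN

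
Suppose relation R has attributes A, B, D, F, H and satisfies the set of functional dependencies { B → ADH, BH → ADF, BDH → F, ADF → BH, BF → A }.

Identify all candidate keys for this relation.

{B}, {A, D, F}

{B}⁺: B→ADH adds A, D, H; BH→ADF adds F → {A, B, D, F, H}.
{A, D, F}⁺: ADF→BH adds B, H → {A, B, D, F, H}.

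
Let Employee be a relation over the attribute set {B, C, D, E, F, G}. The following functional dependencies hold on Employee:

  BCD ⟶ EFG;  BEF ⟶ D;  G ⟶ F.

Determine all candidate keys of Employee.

{B, C, D}⁺: BCD→EFG adds E, F, G → {B, C, D, E, F, G}.
{B, C, E, F}⁺: BEF→D adds D; BCD→EFG adds G → {B, C, D, E, F, G}.
{B, C, E, G}⁺: G→F adds F; BEF→D adds D → {B, C, D, E, F, G}.
Any other superkey contains one of these as a subset, so there are no further candidate keys.

(B, C, D); (B, C, E, F); (B, C, E, G)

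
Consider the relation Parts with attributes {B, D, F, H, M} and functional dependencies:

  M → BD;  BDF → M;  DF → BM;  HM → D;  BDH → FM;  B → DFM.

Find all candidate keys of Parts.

(B, H), (H, M), (D, F, H)

Attribute H never appears on the right-hand side of any dependency, so H must belong to every candidate key.
{H}⁺ = {H}, which is not all of the schema, so we must add further attributes.
{B, H}⁺: B→DFM adds D, F, M → {B, D, F, H, M}. Minimal: {H}⁺ = {H}; {B}⁺ = {B, D, F, M} — none reach the full schema.
{H, M}⁺: M→BD adds B, D; BDH→FM adds F → {B, D, F, H, M}. Minimal: {M}⁺ = {B, D, F, M}; {H}⁺ = {H} — none reach the full schema.
{D, F, H}⁺: DF→BM adds B, M → {B, D, F, H, M}. Minimal: {F, H}⁺ = {F, H}; {D, H}⁺ = {D, H}; {D, F}⁺ = {B, D, F, M} — none reach the full schema.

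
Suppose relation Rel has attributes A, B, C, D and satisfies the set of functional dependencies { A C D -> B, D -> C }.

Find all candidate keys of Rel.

{A, D}

Attributes A, D never appear on any right-hand side, so every candidate key must contain {A, D}.
{A, D}⁺ = {A, B, C, D}, which is all of the schema, so {A, D} is the only candidate key.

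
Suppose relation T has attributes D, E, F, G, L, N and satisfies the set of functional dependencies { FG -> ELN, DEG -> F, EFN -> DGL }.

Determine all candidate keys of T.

{F, G}; {D, E, G}; {E, F, N}

{F, G}⁺: FG→ELN adds E, L, N; EFN→DGL adds D → {D, E, F, G, L, N}.
{D, E, G}⁺: DEG→F adds F; FG→ELN adds L, N → {D, E, F, G, L, N}.
{E, F, N}⁺: EFN→DGL adds D, G, L → {D, E, F, G, L, N}.
Any other superkey contains one of these as a subset, so there are no further candidate keys.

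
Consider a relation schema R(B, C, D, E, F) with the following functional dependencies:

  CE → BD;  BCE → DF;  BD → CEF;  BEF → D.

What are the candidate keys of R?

{B, D}, {C, E}, {B, E, F}

{B, D}⁺: BD→CEF adds C, E, F → {B, C, D, E, F}.
{C, E}⁺: CE→BD adds B, D; BCE→DF adds F → {B, C, D, E, F}.
{B, E, F}⁺: BEF→D adds D; BD→CEF adds C → {B, C, D, E, F}.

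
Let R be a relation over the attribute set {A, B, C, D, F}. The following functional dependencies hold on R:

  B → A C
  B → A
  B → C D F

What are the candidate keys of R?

Attribute B never appears on the right-hand side of any dependency, so B must belong to every candidate key.
{B}⁺ = {A, B, C, D, F}, which is all of the schema, so {B} is the only candidate key.

{B}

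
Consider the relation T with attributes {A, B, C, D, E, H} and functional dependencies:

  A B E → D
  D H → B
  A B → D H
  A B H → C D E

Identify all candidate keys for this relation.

{A, B}, {A, D, H}

Attribute A never appears on the right-hand side of any dependency, so A must belong to every candidate key.
{A}⁺ = {A}, which is not all of the schema, so we must add further attributes.
{A, B}⁺: AB→DH adds D, H; ABH→CDE adds C, E → {A, B, C, D, E, H}. Minimal: {B}⁺ = {B}; {A}⁺ = {A} — none reach the full schema.
{A, D, H}⁺: DH→B adds B; ABH→CDE adds C, E → {A, B, C, D, E, H}. Minimal: {D, H}⁺ = {B, D, H}; {A, H}⁺ = {A, H}; {A, D}⁺ = {A, D} — none reach the full schema.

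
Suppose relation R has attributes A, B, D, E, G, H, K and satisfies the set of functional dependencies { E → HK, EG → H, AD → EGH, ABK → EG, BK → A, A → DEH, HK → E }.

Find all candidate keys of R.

{A, B}; {B, E}; {B, K}

Attribute B never appears on the right-hand side of any dependency, so B must belong to every candidate key.
{B}⁺ = {B}, which is not all of the schema, so we must add further attributes.
{A, B}⁺: A→DEH adds D, E, H; E→HK adds K; AD→EGH adds G → {A, B, D, E, G, H, K}. Minimal: {B}⁺ = {B}; {A}⁺ = {A, D, E, G, H, K} — none reach the full schema.
{B, E}⁺: E→HK adds H, K; BK→A adds A; A→DEH adds D; AD→EGH adds G → {A, B, D, E, G, H, K}. Minimal: {E}⁺ = {E, H, K}; {B}⁺ = {B} — none reach the full schema.
{B, K}⁺: BK→A adds A; A→DEH adds D, E, H; AD→EGH adds G → {A, B, D, E, G, H, K}. Minimal: {K}⁺ = {K}; {B}⁺ = {B} — none reach the full schema.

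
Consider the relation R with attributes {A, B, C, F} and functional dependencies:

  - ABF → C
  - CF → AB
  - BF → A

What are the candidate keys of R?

(B, F), (C, F)

{B, F}⁺: BF→A adds A; ABF→C adds C → {A, B, C, F}. Minimal: {F}⁺ = {F}; {B}⁺ = {B} — none reach the full schema.
{C, F}⁺: CF→AB adds A, B → {A, B, C, F}. Minimal: {F}⁺ = {F}; {C}⁺ = {C} — none reach the full schema.
Any other superkey contains one of these as a subset, so there are no further candidate keys.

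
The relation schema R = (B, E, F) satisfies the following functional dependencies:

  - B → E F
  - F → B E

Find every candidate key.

B, F

{B}⁺: B→EF adds E, F → {B, E, F}.
{F}⁺: F→BE adds B, E → {B, E, F}.
Any other superkey contains one of these as a subset, so there are no further candidate keys.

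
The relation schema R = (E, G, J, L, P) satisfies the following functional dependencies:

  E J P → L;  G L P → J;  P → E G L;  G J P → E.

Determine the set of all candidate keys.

P

{P}⁺: P→EGL adds E, G, L; GLP→J adds J → {E, G, J, L, P}.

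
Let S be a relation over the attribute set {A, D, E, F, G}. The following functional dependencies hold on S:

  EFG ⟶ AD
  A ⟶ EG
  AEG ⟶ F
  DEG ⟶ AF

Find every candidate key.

{A}⁺: A→EG adds E, G; AEG→F adds F; EFG→AD adds D → {A, D, E, F, G}.
{D, E, G}⁺: DEG→AF adds A, F → {A, D, E, F, G}.
{E, F, G}⁺: EFG→AD adds A, D → {A, D, E, F, G}.

A, DEG, EFG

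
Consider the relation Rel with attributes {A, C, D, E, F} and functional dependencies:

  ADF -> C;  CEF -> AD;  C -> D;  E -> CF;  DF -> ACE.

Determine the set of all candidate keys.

(E), (C, F), (D, F)

{E}⁺: E→CF adds C, F; CEF→AD adds A, D → {A, C, D, E, F}.
{C, F}⁺: C→D adds D; DF→ACE adds A, E → {A, C, D, E, F}.
{D, F}⁺: DF→ACE adds A, C, E → {A, C, D, E, F}.
Any other superkey contains one of these as a subset, so there are no further candidate keys.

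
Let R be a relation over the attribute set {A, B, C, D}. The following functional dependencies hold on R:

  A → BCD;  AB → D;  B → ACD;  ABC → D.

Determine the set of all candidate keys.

A; B

{A}⁺: A→BCD adds B, C, D → {A, B, C, D}.
{B}⁺: B→ACD adds A, C, D → {A, B, C, D}.
Any other superkey contains one of these as a subset, so there are no further candidate keys.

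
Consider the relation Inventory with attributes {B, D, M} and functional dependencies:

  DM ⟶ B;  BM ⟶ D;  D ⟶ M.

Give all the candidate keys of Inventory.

(D), (B, M)

{D}⁺: D→M adds M; DM→B adds B → {B, D, M}.
{B, M}⁺: BM→D adds D → {B, D, M}.
Any other superkey contains one of these as a subset, so there are no further candidate keys.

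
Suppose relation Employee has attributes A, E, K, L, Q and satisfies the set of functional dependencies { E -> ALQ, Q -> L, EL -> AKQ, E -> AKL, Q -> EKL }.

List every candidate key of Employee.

{E}⁺: E→ALQ adds A, L, Q; EL→AKQ adds K → {A, E, K, L, Q}.
{Q}⁺: Q→L adds L; Q→EKL adds E, K; E→ALQ adds A → {A, E, K, L, Q}.

(E), (Q)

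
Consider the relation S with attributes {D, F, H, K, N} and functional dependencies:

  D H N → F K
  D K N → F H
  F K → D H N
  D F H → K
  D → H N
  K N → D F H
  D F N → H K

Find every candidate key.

D; FK; KN

{D}⁺: D→HN adds H, N; DHN→FK adds F, K → {D, F, H, K, N}.
{F, K}⁺: FK→DHN adds D, H, N → {D, F, H, K, N}.
{K, N}⁺: KN→DFH adds D, F, H → {D, F, H, K, N}.
Any other superkey contains one of these as a subset, so there are no further candidate keys.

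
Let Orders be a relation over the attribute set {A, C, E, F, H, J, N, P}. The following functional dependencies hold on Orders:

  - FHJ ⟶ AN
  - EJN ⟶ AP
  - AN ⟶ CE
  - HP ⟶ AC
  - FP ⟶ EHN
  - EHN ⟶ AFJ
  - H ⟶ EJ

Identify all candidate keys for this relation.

(F, H); (F, P); (H, N); (A, F, J, N); (E, F, J, N)

{F, H}⁺: H→EJ adds E, J; FHJ→AN adds A, N; EJN→AP adds P; AN→CE adds C → {A, C, E, F, H, J, N, P}. Minimal: {H}⁺ = {E, H, J}; {F}⁺ = {F} — none reach the full schema.
{F, P}⁺: FP→EHN adds E, H, N; EHN→AFJ adds A, J; AN→CE adds C → {A, C, E, F, H, J, N, P}. Minimal: {P}⁺ = {P}; {F}⁺ = {F} — none reach the full schema.
{H, N}⁺: H→EJ adds E, J; EJN→AP adds A, P; AN→CE adds C; EHN→AFJ adds F → {A, C, E, F, H, J, N, P}. Minimal: {N}⁺ = {N}; {H}⁺ = {E, H, J} — none reach the full schema.
{A, F, J, N}⁺: AN→CE adds C, E; EJN→AP adds P; FP→EHN adds H → {A, C, E, F, H, J, N, P}. Minimal: {F, J, N}⁺ = {F, J, N}; {A, J, N}⁺ = {A, C, E, J, N, P}; {A, F, N}⁺ = {A, C, E, F, N}; … — none reach the full schema.
{E, F, J, N}⁺: EJN→AP adds A, P; AN→CE adds C; FP→EHN adds H → {A, C, E, F, H, J, N, P}. Minimal: {F, J, N}⁺ = {F, J, N}; {E, J, N}⁺ = {A, C, E, J, N, P}; {E, F, N}⁺ = {E, F, N}; … — none reach the full schema.
Any other superkey contains one of these as a subset, so there are no further candidate keys.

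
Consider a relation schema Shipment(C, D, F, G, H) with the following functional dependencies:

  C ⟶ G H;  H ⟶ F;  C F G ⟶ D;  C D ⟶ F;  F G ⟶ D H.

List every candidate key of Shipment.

Attribute C never appears on the right-hand side of any dependency, so C must belong to every candidate key.
{C}⁺ = {C, D, F, G, H}, which is all of the schema, so {C} is the only candidate key.

{C}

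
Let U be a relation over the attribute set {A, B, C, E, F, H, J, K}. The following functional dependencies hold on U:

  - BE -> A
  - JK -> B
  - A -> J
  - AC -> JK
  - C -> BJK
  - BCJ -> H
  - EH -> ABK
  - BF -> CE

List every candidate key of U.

{B, F}; {C, F}; {A, F, K}; {E, F, H}; {F, J, K}

Attribute F never appears on the right-hand side of any dependency, so F must belong to every candidate key.
{F}⁺ = {F}, which is not all of the schema, so we must add further attributes.
{B, F}⁺: BF→CE adds C, E; BE→A adds A; A→J adds J; AC→JK adds K; BCJ→H adds H → {A, B, C, E, F, H, J, K}. Minimal: {F}⁺ = {F}; {B}⁺ = {B} — none reach the full schema.
{C, F}⁺: C→BJK adds B, J, K; BCJ→H adds H; BF→CE adds E; BE→A adds A → {A, B, C, E, F, H, J, K}. Minimal: {F}⁺ = {F}; {C}⁺ = {B, C, H, J, K} — none reach the full schema.
{A, F, K}⁺: A→J adds J; JK→B adds B; BF→CE adds C, E; BCJ→H adds H → {A, B, C, E, F, H, J, K}. Minimal: {F, K}⁺ = {F, K}; {A, K}⁺ = {A, B, J, K}; {A, F}⁺ = {A, F, J} — none reach the full schema.
{E, F, H}⁺: EH→ABK adds A, B, K; BF→CE adds C; A→J adds J → {A, B, C, E, F, H, J, K}. Minimal: {F, H}⁺ = {F, H}; {E, H}⁺ = {A, B, E, H, J, K}; {E, F}⁺ = {E, F} — none reach the full schema.
{F, J, K}⁺: JK→B adds B; BF→CE adds C, E; BE→A adds A; BCJ→H adds H → {A, B, C, E, F, H, J, K}. Minimal: {J, K}⁺ = {B, J, K}; {F, K}⁺ = {F, K}; {F, J}⁺ = {F, J} — none reach the full schema.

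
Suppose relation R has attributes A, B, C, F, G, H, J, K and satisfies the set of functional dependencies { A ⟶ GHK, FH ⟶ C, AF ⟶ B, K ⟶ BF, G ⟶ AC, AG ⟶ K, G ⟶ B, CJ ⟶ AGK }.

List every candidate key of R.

Attribute J never appears on the right-hand side of any dependency, so J must belong to every candidate key.
{J}⁺ = {J}, which is not all of the schema, so we must add further attributes.
{A, J}⁺: A→GHK adds G, H, K; K→BF adds B, F; G→AC adds C → {A, B, C, F, G, H, J, K}. Minimal: {J}⁺ = {J}; {A}⁺ = {A, B, C, F, G, H, K} — none reach the full schema.
{C, J}⁺: CJ→AGK adds A, G, K; A→GHK adds H; K→BF adds B, F → {A, B, C, F, G, H, J, K}. Minimal: {J}⁺ = {J}; {C}⁺ = {C} — none reach the full schema.
{G, J}⁺: G→AC adds A, C; AG→K adds K; G→B adds B; A→GHK adds H; K→BF adds F → {A, B, C, F, G, H, J, K}. Minimal: {J}⁺ = {J}; {G}⁺ = {A, B, C, F, G, H, K} — none reach the full schema.
{F, H, J}⁺: FH→C adds C; CJ→AGK adds A, G, K; AF→B adds B → {A, B, C, F, G, H, J, K}. Minimal: {H, J}⁺ = {H, J}; {F, J}⁺ = {F, J}; {F, H}⁺ = {C, F, H} — none reach the full schema.
{H, J, K}⁺: K→BF adds B, F; FH→C adds C; CJ→AGK adds A, G → {A, B, C, F, G, H, J, K}. Minimal: {J, K}⁺ = {B, F, J, K}; {H, K}⁺ = {B, C, F, H, K}; {H, J}⁺ = {H, J} — none reach the full schema.
Any other superkey contains one of these as a subset, so there are no further candidate keys.

{A, J}; {C, J}; {G, J}; {F, H, J}; {H, J, K}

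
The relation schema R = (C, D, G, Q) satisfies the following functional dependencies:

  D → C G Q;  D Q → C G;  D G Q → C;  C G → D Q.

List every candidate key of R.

{D}⁺: D→CGQ adds C, G, Q → {C, D, G, Q}.
{C, G}⁺: CG→DQ adds D, Q → {C, D, G, Q}. Minimal: {G}⁺ = {G}; {C}⁺ = {C} — none reach the full schema.

{D}; {C, G}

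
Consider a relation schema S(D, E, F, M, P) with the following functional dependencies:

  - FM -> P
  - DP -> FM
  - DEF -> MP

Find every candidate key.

Attributes D, E never appear on any right-hand side, so every candidate key must contain {D, E}.
{D, E}⁺ = {D, E}, which is not all of the schema, so we must add further attributes.
{D, E, F}⁺: DEF→MP adds M, P → {D, E, F, M, P}.
{D, E, P}⁺: DP→FM adds F, M → {D, E, F, M, P}.

{D, E, F}, {D, E, P}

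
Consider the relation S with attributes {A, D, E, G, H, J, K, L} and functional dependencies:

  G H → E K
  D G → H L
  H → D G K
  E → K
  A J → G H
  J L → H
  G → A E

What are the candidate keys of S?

{A, J}⁺: AJ→GH adds G, H; G→AE adds E; GH→EK adds K; H→DGK adds D; DG→HL adds L → {A, D, E, G, H, J, K, L}. Minimal: {J}⁺ = {J}; {A}⁺ = {A} — none reach the full schema.
{G, J}⁺: G→AE adds A, E; E→K adds K; AJ→GH adds H; H→DGK adds D; DG→HL adds L → {A, D, E, G, H, J, K, L}. Minimal: {J}⁺ = {J}; {G}⁺ = {A, E, G, K} — none reach the full schema.
{H, J}⁺: H→DGK adds D, G, K; G→AE adds A, E; DG→HL adds L → {A, D, E, G, H, J, K, L}. Minimal: {J}⁺ = {J}; {H}⁺ = {A, D, E, G, H, K, L} — none reach the full schema.
{J, L}⁺: JL→H adds H; H→DGK adds D, G, K; G→AE adds A, E → {A, D, E, G, H, J, K, L}. Minimal: {L}⁺ = {L}; {J}⁺ = {J} — none reach the full schema.

(A, J); (G, J); (H, J); (J, L)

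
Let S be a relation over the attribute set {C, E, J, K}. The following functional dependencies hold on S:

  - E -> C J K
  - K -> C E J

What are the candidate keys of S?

E, K

{E}⁺: E→CJK adds C, J, K → {C, E, J, K}.
{K}⁺: K→CEJ adds C, E, J → {C, E, J, K}.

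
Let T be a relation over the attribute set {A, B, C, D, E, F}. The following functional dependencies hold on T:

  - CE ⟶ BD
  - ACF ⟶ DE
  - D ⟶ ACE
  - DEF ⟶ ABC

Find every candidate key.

{D, F}, {A, C, F}, {C, E, F}

Attribute F never appears on the right-hand side of any dependency, so F must belong to every candidate key.
{F}⁺ = {F}, which is not all of the schema, so we must add further attributes.
{D, F}⁺: D→ACE adds A, C, E; DEF→ABC adds B → {A, B, C, D, E, F}.
{A, C, F}⁺: ACF→DE adds D, E; DEF→ABC adds B → {A, B, C, D, E, F}.
{C, E, F}⁺: CE→BD adds B, D; D→ACE adds A → {A, B, C, D, E, F}.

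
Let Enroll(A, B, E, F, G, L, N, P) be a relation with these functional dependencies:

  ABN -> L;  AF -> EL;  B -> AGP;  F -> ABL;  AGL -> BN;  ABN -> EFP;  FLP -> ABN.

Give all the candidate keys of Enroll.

{F}, {B, L}, {B, N}, {A, G, L}

{F}⁺: F→ABL adds A, B, L; AF→EL adds E; B→AGP adds G, P; AGL→BN adds N → {A, B, E, F, G, L, N, P}.
{B, L}⁺: B→AGP adds A, G, P; AGL→BN adds N; ABN→EFP adds E, F → {A, B, E, F, G, L, N, P}. Minimal: {L}⁺ = {L}; {B}⁺ = {A, B, G, P} — none reach the full schema.
{B, N}⁺: B→AGP adds A, G, P; ABN→EFP adds E, F; ABN→L adds L → {A, B, E, F, G, L, N, P}. Minimal: {N}⁺ = {N}; {B}⁺ = {A, B, G, P} — none reach the full schema.
{A, G, L}⁺: AGL→BN adds B, N; ABN→EFP adds E, F, P → {A, B, E, F, G, L, N, P}. Minimal: {G, L}⁺ = {G, L}; {A, L}⁺ = {A, L}; {A, G}⁺ = {A, G} — none reach the full schema.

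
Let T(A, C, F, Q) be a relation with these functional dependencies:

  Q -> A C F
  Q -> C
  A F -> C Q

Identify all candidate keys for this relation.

{Q}; {A, F}

{Q}⁺: Q→ACF adds A, C, F → {A, C, F, Q}.
{A, F}⁺: AF→CQ adds C, Q → {A, C, F, Q}.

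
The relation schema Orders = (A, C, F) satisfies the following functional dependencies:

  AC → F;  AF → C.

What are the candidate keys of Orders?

AC; AF

Attribute A never appears on the right-hand side of any dependency, so A must belong to every candidate key.
{A}⁺ = {A}, which is not all of the schema, so we must add further attributes.
{A, C}⁺: AC→F adds F → {A, C, F}. Minimal: {C}⁺ = {C}; {A}⁺ = {A} — none reach the full schema.
{A, F}⁺: AF→C adds C → {A, C, F}. Minimal: {F}⁺ = {F}; {A}⁺ = {A} — none reach the full schema.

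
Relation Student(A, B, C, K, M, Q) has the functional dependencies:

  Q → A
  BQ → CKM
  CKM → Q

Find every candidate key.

Attribute B never appears on the right-hand side of any dependency, so B must belong to every candidate key.
{B}⁺ = {B}, which is not all of the schema, so we must add further attributes.
{B, Q}⁺: Q→A adds A; BQ→CKM adds C, K, M → {A, B, C, K, M, Q}.
{B, C, K, M}⁺: CKM→Q adds Q; Q→A adds A → {A, B, C, K, M, Q}.

BQ; BCKM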